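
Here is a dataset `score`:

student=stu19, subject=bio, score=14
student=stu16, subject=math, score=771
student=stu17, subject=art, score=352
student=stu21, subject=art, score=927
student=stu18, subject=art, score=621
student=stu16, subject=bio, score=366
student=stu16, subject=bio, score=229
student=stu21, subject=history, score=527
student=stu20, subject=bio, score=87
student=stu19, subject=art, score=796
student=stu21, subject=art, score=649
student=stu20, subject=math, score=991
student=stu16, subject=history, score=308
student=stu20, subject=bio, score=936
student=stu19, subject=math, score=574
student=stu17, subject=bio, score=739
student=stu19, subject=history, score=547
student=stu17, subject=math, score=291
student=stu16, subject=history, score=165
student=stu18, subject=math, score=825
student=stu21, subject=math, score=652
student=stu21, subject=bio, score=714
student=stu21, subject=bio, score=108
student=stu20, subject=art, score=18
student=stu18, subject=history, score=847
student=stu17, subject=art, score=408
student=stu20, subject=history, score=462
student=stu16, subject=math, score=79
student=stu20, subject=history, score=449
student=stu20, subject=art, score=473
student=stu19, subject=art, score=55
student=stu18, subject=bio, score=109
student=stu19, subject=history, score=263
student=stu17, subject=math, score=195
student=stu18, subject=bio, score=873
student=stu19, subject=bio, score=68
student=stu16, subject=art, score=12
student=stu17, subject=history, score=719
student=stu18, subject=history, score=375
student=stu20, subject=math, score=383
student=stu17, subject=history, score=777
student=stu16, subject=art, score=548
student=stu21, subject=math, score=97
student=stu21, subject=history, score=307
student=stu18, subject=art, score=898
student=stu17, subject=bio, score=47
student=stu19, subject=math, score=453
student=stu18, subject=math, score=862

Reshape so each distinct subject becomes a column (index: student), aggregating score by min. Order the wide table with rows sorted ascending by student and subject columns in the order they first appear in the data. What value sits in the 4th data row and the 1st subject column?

14

With rows sorted ascending by student, row 4 is student=stu19. subject columns in first-appearance order: bio, math, art, history; column 1 is bio.
Long rows with student=stu19, subject=bio: min(14, 68) = 14.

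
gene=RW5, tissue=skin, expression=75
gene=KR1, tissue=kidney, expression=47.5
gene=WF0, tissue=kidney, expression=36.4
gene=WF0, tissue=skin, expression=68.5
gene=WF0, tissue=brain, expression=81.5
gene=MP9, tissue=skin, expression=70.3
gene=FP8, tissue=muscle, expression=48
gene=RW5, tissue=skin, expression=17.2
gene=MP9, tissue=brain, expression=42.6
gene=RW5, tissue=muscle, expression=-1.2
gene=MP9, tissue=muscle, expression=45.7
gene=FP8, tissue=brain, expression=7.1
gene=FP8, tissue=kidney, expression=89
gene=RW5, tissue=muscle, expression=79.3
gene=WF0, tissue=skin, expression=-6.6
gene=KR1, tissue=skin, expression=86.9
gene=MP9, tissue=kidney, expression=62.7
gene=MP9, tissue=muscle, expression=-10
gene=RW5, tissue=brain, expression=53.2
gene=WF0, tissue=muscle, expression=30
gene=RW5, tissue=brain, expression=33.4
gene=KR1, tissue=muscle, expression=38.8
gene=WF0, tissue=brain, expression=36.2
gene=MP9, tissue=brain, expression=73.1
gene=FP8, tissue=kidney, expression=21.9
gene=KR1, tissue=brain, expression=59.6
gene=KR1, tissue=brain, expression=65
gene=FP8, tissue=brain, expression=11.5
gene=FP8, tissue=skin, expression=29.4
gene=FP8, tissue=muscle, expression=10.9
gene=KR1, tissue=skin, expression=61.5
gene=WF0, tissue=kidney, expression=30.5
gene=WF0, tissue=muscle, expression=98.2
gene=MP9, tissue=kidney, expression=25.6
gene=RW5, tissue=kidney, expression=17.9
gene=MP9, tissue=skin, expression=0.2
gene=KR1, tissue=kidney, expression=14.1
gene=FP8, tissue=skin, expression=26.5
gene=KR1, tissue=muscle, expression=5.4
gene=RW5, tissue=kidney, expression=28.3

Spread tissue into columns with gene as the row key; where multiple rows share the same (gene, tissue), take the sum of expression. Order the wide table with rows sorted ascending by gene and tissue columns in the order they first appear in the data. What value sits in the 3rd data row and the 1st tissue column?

70.5

With rows sorted ascending by gene, row 3 is gene=MP9. tissue columns in first-appearance order: skin, kidney, brain, muscle; column 1 is skin.
Long rows with gene=MP9, tissue=skin: 70.3 + 0.2 = 70.5.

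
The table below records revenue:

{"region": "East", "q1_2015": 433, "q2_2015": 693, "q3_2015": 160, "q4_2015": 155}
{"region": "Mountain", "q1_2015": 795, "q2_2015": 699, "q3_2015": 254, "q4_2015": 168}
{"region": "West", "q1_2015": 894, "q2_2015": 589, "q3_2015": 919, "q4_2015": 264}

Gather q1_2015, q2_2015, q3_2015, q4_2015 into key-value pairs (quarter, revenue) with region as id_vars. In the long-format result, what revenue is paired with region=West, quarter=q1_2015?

Unpivoting turns each (region, wide-column) pair into one long row.
The wide cell at row West, column q1_2015 holds 894, so the long row (West, q1_2015) has revenue=894.

894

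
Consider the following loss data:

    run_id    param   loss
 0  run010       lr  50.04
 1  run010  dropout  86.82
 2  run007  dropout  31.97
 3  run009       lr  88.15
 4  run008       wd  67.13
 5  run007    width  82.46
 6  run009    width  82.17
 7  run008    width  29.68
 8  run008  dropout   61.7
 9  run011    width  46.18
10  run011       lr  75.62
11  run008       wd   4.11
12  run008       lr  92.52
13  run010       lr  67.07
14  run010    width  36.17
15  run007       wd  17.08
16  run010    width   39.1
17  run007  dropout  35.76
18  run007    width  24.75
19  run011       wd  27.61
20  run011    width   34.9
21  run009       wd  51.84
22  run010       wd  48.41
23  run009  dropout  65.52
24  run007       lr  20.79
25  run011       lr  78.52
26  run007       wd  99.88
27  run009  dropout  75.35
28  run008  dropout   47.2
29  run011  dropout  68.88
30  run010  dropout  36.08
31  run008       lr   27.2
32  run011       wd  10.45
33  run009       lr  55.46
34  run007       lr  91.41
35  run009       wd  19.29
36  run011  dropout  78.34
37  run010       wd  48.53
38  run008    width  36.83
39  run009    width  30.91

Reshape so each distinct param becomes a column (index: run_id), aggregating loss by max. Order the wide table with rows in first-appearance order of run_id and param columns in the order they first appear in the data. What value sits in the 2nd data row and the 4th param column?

82.46

With rows in first-appearance order of run_id, row 2 is run_id=run007. param columns in first-appearance order: lr, dropout, wd, width; column 4 is width.
Long rows with run_id=run007, param=width: max(82.46, 24.75) = 82.46.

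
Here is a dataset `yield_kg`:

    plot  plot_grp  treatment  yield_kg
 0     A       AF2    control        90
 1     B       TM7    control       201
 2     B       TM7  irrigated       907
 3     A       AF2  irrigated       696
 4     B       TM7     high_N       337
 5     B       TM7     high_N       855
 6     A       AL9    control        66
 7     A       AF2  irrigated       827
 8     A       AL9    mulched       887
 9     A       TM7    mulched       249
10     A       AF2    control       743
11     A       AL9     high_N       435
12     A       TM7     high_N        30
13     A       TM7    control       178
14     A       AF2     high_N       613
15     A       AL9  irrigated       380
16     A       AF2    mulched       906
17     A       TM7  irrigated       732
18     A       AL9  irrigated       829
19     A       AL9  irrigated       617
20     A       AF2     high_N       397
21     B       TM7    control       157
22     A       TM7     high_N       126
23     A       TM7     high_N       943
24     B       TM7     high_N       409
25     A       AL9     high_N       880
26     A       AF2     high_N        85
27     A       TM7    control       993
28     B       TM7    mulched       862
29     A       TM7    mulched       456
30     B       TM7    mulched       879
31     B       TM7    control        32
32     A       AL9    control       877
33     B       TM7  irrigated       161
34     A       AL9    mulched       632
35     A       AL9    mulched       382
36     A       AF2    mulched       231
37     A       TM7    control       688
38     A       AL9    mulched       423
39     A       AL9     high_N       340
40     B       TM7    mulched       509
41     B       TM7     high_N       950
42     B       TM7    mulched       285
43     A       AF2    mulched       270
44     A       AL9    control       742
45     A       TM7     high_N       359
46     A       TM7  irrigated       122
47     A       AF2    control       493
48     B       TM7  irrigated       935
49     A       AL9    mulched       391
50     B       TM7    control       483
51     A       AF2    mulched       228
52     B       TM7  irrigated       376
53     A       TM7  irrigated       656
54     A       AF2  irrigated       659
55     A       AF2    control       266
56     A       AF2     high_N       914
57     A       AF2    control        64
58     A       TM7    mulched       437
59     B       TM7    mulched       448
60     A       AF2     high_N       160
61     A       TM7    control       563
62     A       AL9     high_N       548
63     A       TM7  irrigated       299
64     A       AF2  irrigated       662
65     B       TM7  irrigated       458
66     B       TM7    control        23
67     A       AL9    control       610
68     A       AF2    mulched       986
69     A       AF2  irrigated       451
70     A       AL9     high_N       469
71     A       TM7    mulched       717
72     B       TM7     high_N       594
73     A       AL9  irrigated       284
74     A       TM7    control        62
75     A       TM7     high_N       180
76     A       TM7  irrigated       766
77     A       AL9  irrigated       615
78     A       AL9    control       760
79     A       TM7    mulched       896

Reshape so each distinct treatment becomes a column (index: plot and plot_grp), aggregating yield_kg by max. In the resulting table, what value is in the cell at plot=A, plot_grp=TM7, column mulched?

Rows with plot=A, plot_grp=TM7 and treatment=mulched: yield_kg values are 249, 456, 437, 717, 896.
max(249, 456, 437, 717, 896) = 896.

896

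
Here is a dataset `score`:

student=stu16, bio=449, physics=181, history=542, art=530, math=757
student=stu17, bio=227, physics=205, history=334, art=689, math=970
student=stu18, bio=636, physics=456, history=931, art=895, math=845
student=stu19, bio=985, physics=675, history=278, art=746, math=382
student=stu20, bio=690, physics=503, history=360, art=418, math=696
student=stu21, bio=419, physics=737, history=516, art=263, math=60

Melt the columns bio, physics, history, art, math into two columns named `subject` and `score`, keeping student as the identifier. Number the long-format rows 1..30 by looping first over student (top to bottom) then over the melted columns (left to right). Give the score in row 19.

746

30 rows total (6 × 5). Row 19: index ⌊(19-1)/5⌋ = 3 into student → stu19; (19-1) mod 5 = 3 into the melted columns → art.
So row 19 is (stu19, art, 746); score = 746.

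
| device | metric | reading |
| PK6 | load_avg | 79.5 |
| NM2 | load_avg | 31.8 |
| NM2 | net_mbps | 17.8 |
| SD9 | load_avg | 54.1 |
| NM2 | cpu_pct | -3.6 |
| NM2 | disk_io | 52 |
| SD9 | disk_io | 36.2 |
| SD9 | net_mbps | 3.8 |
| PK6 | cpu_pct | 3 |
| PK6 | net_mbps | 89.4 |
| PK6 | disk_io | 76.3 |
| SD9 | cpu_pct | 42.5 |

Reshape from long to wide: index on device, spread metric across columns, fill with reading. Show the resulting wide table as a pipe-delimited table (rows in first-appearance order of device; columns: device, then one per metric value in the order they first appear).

Columns: device plus the 4 distinct metric values (load_avg, net_mbps, cpu_pct, disk_io).
For example, row PK6 column load_avg takes reading=79.5 from the long row (PK6, load_avg).

| device | load_avg | net_mbps | cpu_pct | disk_io |
| PK6 | 79.5 | 89.4 | 3 | 76.3 |
| NM2 | 31.8 | 17.8 | -3.6 | 52 |
| SD9 | 54.1 | 3.8 | 42.5 | 36.2 |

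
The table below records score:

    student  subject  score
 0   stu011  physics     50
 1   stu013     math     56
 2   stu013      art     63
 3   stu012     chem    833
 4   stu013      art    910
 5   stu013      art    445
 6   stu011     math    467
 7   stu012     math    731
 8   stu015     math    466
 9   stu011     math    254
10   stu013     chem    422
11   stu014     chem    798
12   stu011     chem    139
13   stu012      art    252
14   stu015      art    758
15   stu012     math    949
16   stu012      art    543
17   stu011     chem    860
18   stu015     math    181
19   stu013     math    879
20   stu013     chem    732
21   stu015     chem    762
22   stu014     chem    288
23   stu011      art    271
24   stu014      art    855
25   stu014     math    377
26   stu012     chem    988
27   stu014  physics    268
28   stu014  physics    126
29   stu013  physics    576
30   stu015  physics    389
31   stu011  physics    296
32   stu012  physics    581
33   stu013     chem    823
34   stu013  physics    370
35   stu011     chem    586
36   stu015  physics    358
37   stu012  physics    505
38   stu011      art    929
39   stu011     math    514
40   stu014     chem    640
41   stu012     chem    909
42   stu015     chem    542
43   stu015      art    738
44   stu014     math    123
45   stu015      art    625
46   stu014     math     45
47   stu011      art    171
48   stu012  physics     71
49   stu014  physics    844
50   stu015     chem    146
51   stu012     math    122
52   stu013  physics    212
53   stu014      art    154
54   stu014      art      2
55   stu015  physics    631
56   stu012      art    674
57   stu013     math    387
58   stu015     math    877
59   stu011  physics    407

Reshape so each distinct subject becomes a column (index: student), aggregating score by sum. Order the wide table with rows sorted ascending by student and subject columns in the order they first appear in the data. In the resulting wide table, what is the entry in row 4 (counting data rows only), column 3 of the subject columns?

With rows sorted ascending by student, row 4 is student=stu014. subject columns in first-appearance order: physics, math, art, chem; column 3 is art.
Long rows with student=stu014, subject=art: 855 + 154 + 2 = 1011.

1011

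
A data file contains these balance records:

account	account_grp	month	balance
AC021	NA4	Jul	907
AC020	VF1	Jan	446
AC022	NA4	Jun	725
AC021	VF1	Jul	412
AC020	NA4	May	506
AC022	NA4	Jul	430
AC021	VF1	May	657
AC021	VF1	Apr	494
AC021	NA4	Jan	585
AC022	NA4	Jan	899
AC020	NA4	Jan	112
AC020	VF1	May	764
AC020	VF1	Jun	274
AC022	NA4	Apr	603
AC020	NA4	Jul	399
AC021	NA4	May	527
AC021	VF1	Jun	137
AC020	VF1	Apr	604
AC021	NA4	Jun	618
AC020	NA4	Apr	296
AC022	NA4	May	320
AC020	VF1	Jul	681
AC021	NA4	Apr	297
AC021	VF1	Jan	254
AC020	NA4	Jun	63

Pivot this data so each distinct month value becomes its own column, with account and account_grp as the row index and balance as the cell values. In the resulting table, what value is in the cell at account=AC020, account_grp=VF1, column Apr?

604

Wide layout: rows indexed by account and account_grp, columns are the 5 distinct month values (Jul, Jan, Jun, May, Apr).
Cell (account=AC020, account_grp=VF1, month=Apr) draws from the long row where account=AC020, account_grp=VF1 and month=Apr, which has balance=604.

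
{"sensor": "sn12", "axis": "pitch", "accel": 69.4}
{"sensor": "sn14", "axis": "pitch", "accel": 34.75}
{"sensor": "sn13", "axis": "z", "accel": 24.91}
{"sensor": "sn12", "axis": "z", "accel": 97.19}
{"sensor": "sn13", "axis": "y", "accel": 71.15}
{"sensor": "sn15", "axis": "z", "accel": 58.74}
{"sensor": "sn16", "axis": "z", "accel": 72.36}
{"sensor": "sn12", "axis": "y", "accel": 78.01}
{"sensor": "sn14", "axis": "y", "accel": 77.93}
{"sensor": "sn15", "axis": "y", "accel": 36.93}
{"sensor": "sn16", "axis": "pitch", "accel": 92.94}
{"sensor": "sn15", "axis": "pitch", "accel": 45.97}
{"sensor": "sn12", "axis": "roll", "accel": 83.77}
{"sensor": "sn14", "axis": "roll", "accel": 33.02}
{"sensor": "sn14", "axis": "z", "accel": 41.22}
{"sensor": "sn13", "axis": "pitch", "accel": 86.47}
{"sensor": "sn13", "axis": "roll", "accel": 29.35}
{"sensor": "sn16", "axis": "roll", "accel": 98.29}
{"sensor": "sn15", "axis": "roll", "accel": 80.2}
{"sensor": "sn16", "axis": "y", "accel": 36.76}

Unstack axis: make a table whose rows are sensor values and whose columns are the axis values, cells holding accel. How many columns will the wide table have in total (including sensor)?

1 column for sensor plus 4 distinct axis values → 5 columns.

5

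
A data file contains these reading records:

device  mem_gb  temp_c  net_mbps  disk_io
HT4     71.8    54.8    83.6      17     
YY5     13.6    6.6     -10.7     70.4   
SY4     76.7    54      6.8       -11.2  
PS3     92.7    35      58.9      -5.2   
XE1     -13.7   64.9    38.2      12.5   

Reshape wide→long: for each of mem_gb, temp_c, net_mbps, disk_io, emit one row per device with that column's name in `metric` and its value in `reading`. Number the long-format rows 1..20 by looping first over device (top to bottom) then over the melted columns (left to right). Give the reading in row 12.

-11.2

20 rows total (5 × 4). Row 12: index ⌊(12-1)/4⌋ = 2 into device → SY4; (12-1) mod 4 = 3 into the melted columns → disk_io.
So row 12 is (SY4, disk_io, -11.2); reading = -11.2.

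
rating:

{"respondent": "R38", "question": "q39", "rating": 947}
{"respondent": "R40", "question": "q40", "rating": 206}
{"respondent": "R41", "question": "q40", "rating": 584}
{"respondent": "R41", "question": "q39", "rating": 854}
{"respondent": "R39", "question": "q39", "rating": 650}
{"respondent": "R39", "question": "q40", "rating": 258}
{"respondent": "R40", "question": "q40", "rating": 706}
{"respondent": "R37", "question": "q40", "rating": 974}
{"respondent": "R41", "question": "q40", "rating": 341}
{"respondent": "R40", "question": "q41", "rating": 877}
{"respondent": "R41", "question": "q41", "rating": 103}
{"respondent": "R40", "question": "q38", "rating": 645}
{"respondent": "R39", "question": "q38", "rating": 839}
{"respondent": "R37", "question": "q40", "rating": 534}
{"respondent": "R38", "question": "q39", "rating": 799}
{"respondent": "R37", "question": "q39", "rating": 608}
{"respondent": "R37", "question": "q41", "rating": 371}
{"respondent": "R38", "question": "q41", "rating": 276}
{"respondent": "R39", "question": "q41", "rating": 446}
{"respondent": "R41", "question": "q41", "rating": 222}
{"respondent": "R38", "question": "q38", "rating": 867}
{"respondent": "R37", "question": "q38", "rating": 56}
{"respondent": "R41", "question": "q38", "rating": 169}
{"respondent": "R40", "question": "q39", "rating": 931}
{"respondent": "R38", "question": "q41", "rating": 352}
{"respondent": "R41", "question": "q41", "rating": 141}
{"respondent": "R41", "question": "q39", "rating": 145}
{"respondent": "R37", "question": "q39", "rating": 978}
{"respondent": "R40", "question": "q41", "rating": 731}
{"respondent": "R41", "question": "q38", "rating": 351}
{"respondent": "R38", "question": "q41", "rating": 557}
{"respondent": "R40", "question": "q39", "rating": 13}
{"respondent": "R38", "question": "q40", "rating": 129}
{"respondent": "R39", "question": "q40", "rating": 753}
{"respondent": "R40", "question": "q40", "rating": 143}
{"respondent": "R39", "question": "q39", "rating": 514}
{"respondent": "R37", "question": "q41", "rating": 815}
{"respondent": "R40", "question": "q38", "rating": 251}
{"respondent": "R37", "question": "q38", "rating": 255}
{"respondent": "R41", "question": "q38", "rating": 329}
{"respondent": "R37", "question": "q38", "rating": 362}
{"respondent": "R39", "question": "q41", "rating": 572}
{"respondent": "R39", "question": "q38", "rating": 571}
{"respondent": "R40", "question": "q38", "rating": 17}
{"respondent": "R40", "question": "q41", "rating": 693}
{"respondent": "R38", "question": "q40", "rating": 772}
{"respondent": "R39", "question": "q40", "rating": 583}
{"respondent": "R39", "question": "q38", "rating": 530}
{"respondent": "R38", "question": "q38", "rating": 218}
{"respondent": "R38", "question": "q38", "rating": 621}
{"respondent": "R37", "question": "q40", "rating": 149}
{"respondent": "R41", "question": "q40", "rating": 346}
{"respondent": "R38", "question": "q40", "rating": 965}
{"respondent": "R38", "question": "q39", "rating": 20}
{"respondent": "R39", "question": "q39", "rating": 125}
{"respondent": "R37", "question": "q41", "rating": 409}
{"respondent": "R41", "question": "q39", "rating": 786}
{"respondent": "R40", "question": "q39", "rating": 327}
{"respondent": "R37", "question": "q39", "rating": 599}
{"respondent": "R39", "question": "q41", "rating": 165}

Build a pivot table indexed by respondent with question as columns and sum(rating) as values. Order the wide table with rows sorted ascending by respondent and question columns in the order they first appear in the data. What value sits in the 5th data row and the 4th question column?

With rows sorted ascending by respondent, row 5 is respondent=R41. question columns in first-appearance order: q39, q40, q41, q38; column 4 is q38.
Long rows with respondent=R41, question=q38: 169 + 351 + 329 = 849.

849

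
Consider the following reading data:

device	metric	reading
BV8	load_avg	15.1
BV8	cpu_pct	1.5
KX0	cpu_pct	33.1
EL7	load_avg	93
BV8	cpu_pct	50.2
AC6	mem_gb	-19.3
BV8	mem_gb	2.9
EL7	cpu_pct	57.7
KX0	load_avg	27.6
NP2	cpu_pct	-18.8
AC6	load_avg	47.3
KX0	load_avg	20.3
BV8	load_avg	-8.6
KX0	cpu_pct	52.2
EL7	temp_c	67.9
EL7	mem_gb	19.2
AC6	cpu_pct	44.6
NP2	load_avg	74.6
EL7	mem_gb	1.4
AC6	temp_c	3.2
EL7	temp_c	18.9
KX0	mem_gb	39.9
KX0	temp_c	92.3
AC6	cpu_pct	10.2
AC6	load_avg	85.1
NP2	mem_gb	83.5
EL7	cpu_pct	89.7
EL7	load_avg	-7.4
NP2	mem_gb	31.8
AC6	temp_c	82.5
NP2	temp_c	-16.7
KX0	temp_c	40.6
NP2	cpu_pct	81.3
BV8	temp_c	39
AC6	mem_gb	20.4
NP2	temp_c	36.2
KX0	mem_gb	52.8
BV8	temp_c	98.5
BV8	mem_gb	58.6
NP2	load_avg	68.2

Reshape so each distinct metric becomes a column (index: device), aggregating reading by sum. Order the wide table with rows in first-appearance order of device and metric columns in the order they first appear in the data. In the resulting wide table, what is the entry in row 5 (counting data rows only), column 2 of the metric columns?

With rows in first-appearance order of device, row 5 is device=NP2. metric columns in first-appearance order: load_avg, cpu_pct, mem_gb, temp_c; column 2 is cpu_pct.
Long rows with device=NP2, metric=cpu_pct: -18.8 + 81.3 = 62.5.

62.5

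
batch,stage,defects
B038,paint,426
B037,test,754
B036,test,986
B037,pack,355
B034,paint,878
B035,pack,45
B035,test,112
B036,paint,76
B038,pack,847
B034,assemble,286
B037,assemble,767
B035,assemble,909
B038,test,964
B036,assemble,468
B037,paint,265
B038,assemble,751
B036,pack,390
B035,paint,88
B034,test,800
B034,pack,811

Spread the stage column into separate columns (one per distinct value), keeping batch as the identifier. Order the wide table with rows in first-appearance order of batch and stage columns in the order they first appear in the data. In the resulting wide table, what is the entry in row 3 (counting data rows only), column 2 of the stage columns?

986

With rows in first-appearance order of batch, row 3 is batch=B036. stage columns in first-appearance order: paint, test, pack, assemble; column 2 is test.
Long rows with batch=B036, stage=test: defects = 986.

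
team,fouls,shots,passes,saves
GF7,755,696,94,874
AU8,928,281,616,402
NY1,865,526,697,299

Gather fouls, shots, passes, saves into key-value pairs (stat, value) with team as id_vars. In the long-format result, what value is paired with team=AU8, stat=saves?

Unpivoting turns each (team, wide-column) pair into one long row.
The wide cell at row AU8, column saves holds 402, so the long row (AU8, saves) has value=402.

402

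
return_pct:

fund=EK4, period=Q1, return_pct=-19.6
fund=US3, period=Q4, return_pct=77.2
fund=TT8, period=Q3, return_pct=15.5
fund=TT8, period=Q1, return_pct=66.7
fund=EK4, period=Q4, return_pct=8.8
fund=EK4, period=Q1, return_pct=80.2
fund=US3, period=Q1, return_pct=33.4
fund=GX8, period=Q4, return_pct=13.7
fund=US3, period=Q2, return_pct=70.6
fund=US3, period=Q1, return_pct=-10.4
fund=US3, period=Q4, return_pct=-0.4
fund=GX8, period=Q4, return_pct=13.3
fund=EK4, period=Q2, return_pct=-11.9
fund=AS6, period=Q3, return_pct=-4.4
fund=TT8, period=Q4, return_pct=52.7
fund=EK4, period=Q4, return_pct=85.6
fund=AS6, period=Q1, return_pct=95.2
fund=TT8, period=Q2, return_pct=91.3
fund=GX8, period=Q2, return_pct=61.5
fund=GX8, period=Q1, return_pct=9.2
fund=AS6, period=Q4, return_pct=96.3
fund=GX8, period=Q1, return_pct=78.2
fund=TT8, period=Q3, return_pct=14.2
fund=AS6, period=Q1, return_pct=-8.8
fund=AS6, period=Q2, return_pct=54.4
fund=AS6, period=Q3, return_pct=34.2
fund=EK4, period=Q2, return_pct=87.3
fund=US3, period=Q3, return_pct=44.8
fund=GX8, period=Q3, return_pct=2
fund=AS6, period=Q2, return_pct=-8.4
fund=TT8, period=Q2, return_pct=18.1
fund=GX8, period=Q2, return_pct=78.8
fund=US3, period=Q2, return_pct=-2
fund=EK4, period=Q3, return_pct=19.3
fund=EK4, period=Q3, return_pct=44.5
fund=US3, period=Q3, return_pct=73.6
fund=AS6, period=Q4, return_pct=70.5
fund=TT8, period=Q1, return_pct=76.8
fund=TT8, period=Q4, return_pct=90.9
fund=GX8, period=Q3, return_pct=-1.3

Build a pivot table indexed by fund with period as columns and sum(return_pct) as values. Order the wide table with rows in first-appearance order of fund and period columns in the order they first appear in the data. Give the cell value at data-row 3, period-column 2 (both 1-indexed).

143.6

With rows in first-appearance order of fund, row 3 is fund=TT8. period columns in first-appearance order: Q1, Q4, Q3, Q2; column 2 is Q4.
Long rows with fund=TT8, period=Q4: 52.7 + 90.9 = 143.6.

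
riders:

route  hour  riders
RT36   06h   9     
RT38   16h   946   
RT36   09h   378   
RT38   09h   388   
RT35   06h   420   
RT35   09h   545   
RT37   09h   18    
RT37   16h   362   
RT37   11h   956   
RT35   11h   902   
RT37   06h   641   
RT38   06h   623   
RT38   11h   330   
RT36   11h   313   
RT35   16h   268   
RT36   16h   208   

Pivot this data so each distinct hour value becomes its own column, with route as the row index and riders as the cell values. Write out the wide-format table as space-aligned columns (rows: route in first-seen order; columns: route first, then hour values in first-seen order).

Columns: route plus the 4 distinct hour values (06h, 16h, 09h, 11h).
For example, row RT36 column 06h takes riders=9 from the long row (RT36, 06h).

route  06h  16h  09h  11h
RT36   9    208  378  313
RT38   623  946  388  330
RT35   420  268  545  902
RT37   641  362  18   956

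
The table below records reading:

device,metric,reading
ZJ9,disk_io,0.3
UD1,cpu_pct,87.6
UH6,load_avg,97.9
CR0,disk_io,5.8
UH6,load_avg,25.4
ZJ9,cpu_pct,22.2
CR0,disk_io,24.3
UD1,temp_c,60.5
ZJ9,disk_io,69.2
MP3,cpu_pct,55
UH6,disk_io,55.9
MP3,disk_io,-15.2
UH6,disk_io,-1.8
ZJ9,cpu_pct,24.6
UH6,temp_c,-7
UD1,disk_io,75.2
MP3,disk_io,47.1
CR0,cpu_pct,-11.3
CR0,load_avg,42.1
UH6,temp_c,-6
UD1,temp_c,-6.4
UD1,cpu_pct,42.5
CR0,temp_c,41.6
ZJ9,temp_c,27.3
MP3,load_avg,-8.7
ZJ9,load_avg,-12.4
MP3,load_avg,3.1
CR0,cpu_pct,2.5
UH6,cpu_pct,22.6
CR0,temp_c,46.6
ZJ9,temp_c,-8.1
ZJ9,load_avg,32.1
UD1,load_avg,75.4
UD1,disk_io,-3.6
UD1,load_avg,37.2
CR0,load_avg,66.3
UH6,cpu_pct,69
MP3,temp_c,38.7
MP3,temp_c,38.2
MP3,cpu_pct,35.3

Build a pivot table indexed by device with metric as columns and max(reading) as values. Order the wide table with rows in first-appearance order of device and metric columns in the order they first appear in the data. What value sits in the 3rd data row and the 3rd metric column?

97.9

With rows in first-appearance order of device, row 3 is device=UH6. metric columns in first-appearance order: disk_io, cpu_pct, load_avg, temp_c; column 3 is load_avg.
Long rows with device=UH6, metric=load_avg: max(97.9, 25.4) = 97.9.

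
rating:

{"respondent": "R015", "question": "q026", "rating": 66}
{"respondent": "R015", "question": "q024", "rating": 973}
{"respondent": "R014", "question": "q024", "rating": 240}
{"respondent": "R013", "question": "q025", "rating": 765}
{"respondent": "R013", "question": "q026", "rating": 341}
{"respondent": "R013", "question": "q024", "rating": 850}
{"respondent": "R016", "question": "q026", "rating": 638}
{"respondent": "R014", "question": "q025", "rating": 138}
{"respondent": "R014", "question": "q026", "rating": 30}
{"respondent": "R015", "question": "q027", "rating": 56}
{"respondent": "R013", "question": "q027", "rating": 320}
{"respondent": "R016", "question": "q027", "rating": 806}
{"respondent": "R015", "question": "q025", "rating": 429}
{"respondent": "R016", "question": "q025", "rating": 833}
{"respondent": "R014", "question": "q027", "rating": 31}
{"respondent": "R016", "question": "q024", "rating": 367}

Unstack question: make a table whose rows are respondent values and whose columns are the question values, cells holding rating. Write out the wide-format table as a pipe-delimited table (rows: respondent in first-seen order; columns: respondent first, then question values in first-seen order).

| respondent | q026 | q024 | q025 | q027 |
| R015 | 66 | 973 | 429 | 56 |
| R014 | 30 | 240 | 138 | 31 |
| R013 | 341 | 850 | 765 | 320 |
| R016 | 638 | 367 | 833 | 806 |

Columns: respondent plus the 4 distinct question values (q026, q024, q025, q027).
For example, row R015 column q026 takes rating=66 from the long row (R015, q026).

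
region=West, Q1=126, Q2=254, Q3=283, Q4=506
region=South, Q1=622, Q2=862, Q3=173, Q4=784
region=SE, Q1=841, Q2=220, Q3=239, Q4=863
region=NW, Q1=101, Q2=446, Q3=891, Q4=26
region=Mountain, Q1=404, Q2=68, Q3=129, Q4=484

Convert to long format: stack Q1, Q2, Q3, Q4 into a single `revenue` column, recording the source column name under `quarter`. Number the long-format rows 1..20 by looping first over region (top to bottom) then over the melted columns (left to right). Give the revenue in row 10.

20 rows total (5 × 4). Row 10: index ⌊(10-1)/4⌋ = 2 into region → SE; (10-1) mod 4 = 1 into the melted columns → Q2.
So row 10 is (SE, Q2, 220); revenue = 220.

220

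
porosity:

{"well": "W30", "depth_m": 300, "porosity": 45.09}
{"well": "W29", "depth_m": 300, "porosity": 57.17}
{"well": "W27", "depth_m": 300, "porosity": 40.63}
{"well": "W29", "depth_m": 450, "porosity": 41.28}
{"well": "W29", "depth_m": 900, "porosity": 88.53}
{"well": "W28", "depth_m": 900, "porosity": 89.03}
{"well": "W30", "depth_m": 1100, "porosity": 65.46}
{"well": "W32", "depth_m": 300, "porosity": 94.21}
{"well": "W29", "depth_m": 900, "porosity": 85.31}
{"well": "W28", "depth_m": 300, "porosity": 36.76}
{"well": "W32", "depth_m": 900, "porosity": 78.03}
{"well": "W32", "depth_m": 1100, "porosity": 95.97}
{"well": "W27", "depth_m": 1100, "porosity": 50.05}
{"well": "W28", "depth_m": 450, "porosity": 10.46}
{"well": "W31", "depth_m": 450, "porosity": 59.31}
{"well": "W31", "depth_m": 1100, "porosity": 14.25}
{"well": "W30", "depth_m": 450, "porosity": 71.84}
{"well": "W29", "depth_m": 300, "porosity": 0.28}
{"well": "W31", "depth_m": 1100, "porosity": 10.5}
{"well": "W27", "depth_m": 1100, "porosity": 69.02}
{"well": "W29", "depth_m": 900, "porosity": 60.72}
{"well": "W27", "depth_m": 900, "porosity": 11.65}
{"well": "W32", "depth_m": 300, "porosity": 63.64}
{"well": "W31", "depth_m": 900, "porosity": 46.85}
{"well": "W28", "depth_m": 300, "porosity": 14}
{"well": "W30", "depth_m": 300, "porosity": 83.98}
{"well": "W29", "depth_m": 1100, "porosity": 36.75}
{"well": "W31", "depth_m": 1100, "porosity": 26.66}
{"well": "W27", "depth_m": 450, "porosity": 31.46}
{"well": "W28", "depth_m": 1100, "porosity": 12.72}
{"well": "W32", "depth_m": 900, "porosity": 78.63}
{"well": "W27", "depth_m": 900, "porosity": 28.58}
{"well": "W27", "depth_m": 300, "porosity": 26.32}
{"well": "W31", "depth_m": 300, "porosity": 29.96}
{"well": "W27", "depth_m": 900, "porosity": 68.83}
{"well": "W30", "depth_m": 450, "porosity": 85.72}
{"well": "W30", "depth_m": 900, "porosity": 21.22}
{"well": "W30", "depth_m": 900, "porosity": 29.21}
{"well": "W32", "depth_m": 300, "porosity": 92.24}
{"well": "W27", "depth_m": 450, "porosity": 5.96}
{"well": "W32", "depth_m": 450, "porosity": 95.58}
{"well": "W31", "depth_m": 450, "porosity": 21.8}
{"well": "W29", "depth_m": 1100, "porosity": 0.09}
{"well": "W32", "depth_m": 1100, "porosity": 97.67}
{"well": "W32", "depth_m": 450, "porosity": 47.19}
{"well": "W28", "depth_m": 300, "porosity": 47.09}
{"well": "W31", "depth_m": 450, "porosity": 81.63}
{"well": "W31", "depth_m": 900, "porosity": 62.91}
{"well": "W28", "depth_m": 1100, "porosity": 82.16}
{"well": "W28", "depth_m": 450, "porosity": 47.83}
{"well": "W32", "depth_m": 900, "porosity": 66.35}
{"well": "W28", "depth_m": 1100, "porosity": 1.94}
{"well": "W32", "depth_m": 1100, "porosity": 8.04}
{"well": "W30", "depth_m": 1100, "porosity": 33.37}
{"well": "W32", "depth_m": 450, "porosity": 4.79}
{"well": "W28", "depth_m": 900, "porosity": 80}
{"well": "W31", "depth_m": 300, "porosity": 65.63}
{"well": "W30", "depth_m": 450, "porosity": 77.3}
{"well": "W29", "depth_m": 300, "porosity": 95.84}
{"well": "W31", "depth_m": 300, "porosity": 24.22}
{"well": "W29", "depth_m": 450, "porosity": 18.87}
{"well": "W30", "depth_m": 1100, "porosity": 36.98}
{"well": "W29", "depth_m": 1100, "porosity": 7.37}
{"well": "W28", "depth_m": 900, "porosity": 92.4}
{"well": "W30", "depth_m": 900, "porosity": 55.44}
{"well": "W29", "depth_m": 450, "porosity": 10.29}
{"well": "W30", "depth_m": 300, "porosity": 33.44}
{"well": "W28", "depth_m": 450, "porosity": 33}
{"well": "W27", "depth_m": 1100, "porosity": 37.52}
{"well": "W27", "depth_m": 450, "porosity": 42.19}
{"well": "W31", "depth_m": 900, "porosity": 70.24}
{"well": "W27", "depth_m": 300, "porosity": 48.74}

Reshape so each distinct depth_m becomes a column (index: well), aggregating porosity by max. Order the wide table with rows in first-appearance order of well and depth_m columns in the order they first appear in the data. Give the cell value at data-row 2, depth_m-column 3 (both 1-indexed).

88.53

With rows in first-appearance order of well, row 2 is well=W29. depth_m columns in first-appearance order: 300, 450, 900, 1100; column 3 is 900.
Long rows with well=W29, depth_m=900: max(88.53, 85.31, 60.72) = 88.53.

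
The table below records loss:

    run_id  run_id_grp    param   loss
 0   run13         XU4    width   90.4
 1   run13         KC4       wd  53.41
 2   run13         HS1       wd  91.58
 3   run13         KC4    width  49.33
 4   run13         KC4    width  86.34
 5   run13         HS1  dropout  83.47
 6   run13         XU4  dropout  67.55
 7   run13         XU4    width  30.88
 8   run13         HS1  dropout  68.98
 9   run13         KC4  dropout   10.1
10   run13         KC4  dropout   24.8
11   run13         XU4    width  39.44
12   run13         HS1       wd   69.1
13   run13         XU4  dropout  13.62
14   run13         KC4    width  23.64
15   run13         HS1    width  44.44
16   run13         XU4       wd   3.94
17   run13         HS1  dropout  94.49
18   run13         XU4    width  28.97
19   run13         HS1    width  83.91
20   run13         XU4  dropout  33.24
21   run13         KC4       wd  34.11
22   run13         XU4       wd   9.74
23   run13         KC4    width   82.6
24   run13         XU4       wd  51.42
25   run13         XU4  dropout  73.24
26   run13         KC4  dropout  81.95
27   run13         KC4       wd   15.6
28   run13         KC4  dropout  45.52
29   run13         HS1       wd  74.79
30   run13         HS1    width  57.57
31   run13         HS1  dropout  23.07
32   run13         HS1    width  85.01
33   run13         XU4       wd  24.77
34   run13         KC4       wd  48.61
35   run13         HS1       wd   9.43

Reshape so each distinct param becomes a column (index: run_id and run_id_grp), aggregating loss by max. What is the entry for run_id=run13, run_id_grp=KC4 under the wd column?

Rows with run_id=run13, run_id_grp=KC4 and param=wd: loss values are 53.41, 34.11, 15.6, 48.61.
max(53.41, 34.11, 15.6, 48.61) = 53.41.

53.41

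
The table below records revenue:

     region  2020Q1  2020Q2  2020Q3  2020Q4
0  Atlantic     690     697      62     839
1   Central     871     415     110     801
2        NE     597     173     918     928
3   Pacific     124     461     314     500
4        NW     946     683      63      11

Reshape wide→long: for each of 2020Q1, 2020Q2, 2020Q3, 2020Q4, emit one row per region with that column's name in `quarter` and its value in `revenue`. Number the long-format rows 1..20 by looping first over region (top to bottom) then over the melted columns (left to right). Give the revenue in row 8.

801

20 rows total (5 × 4). Row 8: index ⌊(8-1)/4⌋ = 1 into region → Central; (8-1) mod 4 = 3 into the melted columns → 2020Q4.
So row 8 is (Central, 2020Q4, 801); revenue = 801.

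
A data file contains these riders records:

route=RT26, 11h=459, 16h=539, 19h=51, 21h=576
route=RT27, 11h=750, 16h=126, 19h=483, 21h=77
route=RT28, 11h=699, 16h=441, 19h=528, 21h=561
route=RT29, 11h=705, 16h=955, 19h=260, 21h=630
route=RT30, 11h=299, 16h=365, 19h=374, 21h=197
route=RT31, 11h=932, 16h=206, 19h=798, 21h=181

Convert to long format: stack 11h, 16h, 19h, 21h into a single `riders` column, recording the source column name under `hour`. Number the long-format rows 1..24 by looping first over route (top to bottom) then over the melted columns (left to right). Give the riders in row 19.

374

24 rows total (6 × 4). Row 19: index ⌊(19-1)/4⌋ = 4 into route → RT30; (19-1) mod 4 = 2 into the melted columns → 19h.
So row 19 is (RT30, 19h, 374); riders = 374.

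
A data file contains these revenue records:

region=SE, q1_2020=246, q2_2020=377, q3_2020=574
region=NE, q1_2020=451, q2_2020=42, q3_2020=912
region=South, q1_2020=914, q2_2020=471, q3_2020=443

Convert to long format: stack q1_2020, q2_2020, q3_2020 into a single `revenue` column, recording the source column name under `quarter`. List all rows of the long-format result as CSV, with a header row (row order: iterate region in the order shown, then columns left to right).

region,quarter,revenue
SE,q1_2020,246
SE,q2_2020,377
SE,q3_2020,574
NE,q1_2020,451
NE,q2_2020,42
NE,q3_2020,912
South,q1_2020,914
South,q2_2020,471
South,q3_2020,443

Each (region, column) pair becomes one row: 3 × 3 = 9 rows.
For example, (SE, q1_2020) → revenue=246.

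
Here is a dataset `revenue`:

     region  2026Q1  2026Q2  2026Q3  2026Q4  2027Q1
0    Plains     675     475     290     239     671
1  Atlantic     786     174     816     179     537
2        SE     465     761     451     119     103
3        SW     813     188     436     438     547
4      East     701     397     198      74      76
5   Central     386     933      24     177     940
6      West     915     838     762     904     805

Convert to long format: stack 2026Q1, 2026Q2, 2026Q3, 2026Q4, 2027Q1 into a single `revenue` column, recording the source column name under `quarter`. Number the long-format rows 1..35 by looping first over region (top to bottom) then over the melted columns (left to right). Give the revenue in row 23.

35 rows total (7 × 5). Row 23: index ⌊(23-1)/5⌋ = 4 into region → East; (23-1) mod 5 = 2 into the melted columns → 2026Q3.
So row 23 is (East, 2026Q3, 198); revenue = 198.

198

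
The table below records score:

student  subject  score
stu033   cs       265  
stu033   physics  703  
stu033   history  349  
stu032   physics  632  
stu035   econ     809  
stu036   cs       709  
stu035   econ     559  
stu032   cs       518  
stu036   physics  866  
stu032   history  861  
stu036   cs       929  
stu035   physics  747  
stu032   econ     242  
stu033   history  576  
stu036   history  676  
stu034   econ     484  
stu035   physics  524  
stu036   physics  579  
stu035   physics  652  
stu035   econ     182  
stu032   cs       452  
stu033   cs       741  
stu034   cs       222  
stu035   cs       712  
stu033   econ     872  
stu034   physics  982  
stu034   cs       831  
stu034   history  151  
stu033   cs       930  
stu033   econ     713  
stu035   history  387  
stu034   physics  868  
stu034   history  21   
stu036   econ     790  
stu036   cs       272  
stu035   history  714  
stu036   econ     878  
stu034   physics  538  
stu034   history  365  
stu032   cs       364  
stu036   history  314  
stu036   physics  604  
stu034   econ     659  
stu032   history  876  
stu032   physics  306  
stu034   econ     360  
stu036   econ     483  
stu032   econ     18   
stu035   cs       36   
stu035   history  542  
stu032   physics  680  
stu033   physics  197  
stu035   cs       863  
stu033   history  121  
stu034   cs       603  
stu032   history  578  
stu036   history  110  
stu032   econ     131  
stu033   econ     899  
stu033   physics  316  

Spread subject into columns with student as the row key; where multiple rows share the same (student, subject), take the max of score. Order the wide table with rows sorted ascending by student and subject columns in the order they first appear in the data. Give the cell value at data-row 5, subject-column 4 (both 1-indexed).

With rows sorted ascending by student, row 5 is student=stu036. subject columns in first-appearance order: cs, physics, history, econ; column 4 is econ.
Long rows with student=stu036, subject=econ: max(790, 878, 483) = 878.

878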